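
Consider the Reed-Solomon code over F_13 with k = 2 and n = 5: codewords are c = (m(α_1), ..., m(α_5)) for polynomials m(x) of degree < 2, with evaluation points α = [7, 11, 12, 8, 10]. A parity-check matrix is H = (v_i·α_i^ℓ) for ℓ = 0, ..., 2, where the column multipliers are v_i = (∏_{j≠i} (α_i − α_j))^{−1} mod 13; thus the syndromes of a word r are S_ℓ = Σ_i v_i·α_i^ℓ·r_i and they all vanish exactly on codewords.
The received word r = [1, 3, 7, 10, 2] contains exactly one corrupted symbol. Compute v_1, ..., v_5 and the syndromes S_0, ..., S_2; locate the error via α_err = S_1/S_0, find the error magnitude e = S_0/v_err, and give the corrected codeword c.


S = (5, 3, 7), error at position 2, error magnitude e = 5, c = [1, 11, 7, 10, 2].

Step 1: column multipliers v_i = (∏_{j≠i}(α_i − α_j))^{−1} mod 13.
  i = 1 (α = 7): (7−11)(7−12)(7−8)(7−10) = (−4)·(−5)·(−1)·(−3) = 60 ≡ 8, so v_1 = 8^{−1} = 5 (mod 13).
  i = 2 (α = 11): (11−7)(11−12)(11−8)(11−10) = 4·(−1)·3·1 = −12 ≡ 1, so v_2 = 1^{−1} = 1 (mod 13).
  i = 3 (α = 12): (12−7)(12−11)(12−8)(12−10) = 5·1·4·2 = 40 ≡ 1, so v_3 = 1^{−1} = 1 (mod 13).
  i = 4 (α = 8): (8−7)(8−11)(8−12)(8−10) = 1·(−3)·(−4)·(−2) = −24 ≡ 2, so v_4 = 2^{−1} = 7 (mod 13).
  i = 5 (α = 10): (10−7)(10−11)(10−12)(10−8) = 3·(−1)·(−2)·2 = 12 ≡ 12, so v_5 = 12^{−1} = 12 (mod 13).
  v = [5, 1, 1, 7, 12].
Step 2: syndromes of r = [1, 3, 7, 10, 2] (all sums mod 13).
  S_0 = Σ v_i r_i = 5·1 + 1·3 + 1·7 + 7·10 + 12·2 = 109 ≡ 5.
  S_1 = Σ v_i α_i r_i = 5·7·1 + 1·11·3 + 1·12·7 + 7·8·10 + 12·10·2 = 952 ≡ 3.
  α_i^2 mod 13 = [10, 4, 1, 12, 9].
  S_2 = Σ v_i α_i^2 r_i = 5·10·1 + 1·4·3 + 1·1·7 + 7·12·10 + 12·9·2 = 1125 ≡ 7.
  S = (5, 3, 7) ≠ 0, so r is not a codeword (an error is present).
Step 3: locate the error. For a single error e at position i, S_ℓ = v_i·e·α_i^ℓ, so α_err = S_1/S_0.
  S_0^{−1} = 5^{−1} = 8 (mod 13), so α_err = 3·8 = 24 ≡ 11 = α_2. Error position i = 2.
  Consistency check: S_2/S_1 = 7·9 = 63 ≡ 11 = α_err ✓ (single-error assumption holds).
Step 4: error magnitude e = S_0/v_2 = S_0·∏_{j≠2}(α_2 − α_j) = 5·1 = 5 ≡ 5 (mod 13).
Step 5: correct position 2: c_2 = r_2 − e = 3 − 5 ≡ 11 (mod 13). Hence c = [1, 11, 7, 10, 2].
  Check: interpolating c through the α_i gives m(x) = 3 + 9·x (degree < 2) with m(α_i) = c_i for every i, so c is indeed a codeword.


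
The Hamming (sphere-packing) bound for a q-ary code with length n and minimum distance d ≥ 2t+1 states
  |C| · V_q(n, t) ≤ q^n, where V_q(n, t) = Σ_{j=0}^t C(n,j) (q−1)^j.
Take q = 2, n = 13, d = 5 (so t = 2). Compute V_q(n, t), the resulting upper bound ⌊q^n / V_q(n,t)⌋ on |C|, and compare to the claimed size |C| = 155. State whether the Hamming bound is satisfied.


V_q(n, t) = 92, q^n = 8192, Hamming bound = 89, |C| = 155 > bound (violated).

Step 1: Compute V_q(n, t) = Σ_{j=0}^2 C(n, j) (q−1)^j.
  j = 0: C(13,0)·(1)^0 = 1·1 = 1.
  j = 1: C(13,1)·(1)^1 = 13·1 = 13.
  j = 2: C(13,2)·(1)^2 = 78·1 = 78.
  V_q(n, t) = 1 + 13 + 78 = 92.
Step 2: q^n = 2^13 = 8192.
Step 3: Hamming bound ⌊q^n / V_q(n,t)⌋ = ⌊8192/92⌋ = 89.
Step 4: Compare |C| = 155 to 89: violated.
The claimed |C| lies above the Hamming bound, so no 2-ary code of length 13 with d ≥ 5 can have 155 codewords.


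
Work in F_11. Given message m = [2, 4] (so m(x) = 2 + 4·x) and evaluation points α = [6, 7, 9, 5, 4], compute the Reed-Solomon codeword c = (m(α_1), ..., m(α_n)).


c = [4, 8, 5, 0, 7]

Message polynomial: m(x) = 2 + 4·x (mod 11).
For each evaluation point α_i, compute m(α_i) mod 11:
  α_1 = 6: Horner steps 4 → 4, so m(6) = 4.
  α_2 = 7: Horner steps 4 → 8, so m(7) = 8.
  α_3 = 9: Horner steps 4 → 5, so m(9) = 5.
  α_4 = 5: Horner steps 4 → 0, so m(5) = 0.
  α_5 = 4: Horner steps 4 → 7, so m(4) = 7.
Codeword c = [4, 8, 5, 0, 7] ∈ F_11^5.


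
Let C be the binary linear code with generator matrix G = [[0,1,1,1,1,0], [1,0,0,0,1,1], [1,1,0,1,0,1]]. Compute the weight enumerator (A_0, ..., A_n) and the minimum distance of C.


Weight distribution: A_0 = 1, A_1 = 1, A_3 = 2, A_4 = 3, A_5 = 1. Minimum distance d = 1.

Enumerate all 2^3 = 8 messages m ∈ F_2^3.
For each, compute codeword c = mG in F_2^6, then tally its weight.
  m = 000 → c = 000000, weight = 0.
  m = 100 → c = 011110, weight = 4.
  m = 010 → c = 100011, weight = 3.
  m = 110 → c = 111101, weight = 5.
  m = 001 → c = 110101, weight = 4.
  m = 101 → c = 101011, weight = 4.
  m = 011 → c = 010110, weight = 3.
  m = 111 → c = 001000, weight = 1.
Tally weights:
  weight 0: 1 codewords.
  weight 1: 1 codewords.
  weight 3: 2 codewords.
  weight 4: 3 codewords.
  weight 5: 1 codewords.
Minimum distance d = smallest w > 0 with A_w > 0 = 1.
Sanity: Σ A_w = 8 = 2^3 = 8 ✓.


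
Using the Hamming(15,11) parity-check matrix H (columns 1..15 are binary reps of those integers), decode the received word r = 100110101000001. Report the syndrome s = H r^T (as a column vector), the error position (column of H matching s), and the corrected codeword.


s = (0, 0, 0, 1)^T, error position = 1, corrected codeword c = 000110101000001

Compute s = H r^T mod 2 one row at a time:
  s_1 = 0 + 1 + 0 + 0 + 0 + 0 + 0 + 1 = 2 ≡ 0 (mod 2).
  s_2 = 1 + 1 + 0 + 1 + 0 + 0 + 0 + 1 = 4 ≡ 0 (mod 2).
  s_3 = 0 + 0 + 0 + 1 + 0 + 0 + 0 + 1 = 2 ≡ 0 (mod 2).
  s_4 = 1 + 0 + 1 + 1 + 1 + 0 + 0 + 1 = 5 ≡ 1 (mod 2).
s = (0, 0, 0, 1)^T — this equals column 1 of H (binary 0001), so error is at position 1.
Correct: flip bit 1 of r = 100110101000001 to get c = 000110101000001.


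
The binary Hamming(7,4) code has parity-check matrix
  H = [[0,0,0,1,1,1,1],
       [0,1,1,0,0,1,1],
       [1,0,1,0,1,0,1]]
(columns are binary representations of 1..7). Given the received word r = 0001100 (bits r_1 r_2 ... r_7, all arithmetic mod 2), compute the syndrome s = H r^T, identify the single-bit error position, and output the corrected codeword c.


s = (0, 0, 1)^T, error position = 1, corrected codeword c = 1001100

Compute s = H r^T mod 2 one row at a time:
  s_1 = 1 + 1 + 0 + 0 = 2 ≡ 0 (mod 2).
  s_2 = 0 + 0 + 0 + 0 = 0 ≡ 0 (mod 2).
  s_3 = 0 + 0 + 1 + 0 = 1 ≡ 1 (mod 2).
s = (0, 0, 1)^T — this equals column 1 of H (binary 001), so error is at position 1.
Correct: flip bit 1 of r = 0001100 to get c = 1001100.


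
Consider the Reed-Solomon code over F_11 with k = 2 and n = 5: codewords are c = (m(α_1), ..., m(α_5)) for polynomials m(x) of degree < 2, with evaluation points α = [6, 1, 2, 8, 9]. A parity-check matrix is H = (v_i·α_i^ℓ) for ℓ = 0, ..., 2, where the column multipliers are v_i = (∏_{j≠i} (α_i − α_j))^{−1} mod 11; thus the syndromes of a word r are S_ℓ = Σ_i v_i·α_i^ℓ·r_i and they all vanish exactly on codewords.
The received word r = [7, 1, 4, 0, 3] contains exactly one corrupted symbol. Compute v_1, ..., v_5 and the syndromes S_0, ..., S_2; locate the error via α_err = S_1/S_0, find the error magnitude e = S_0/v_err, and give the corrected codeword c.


S = (9, 10, 5), error at position 1, error magnitude e = 2, c = [5, 1, 4, 0, 3].

Step 1: column multipliers v_i = (∏_{j≠i}(α_i − α_j))^{−1} mod 11.
  i = 1 (α = 6): (6−1)(6−2)(6−8)(6−9) = 5·4·(−2)·(−3) = 120 ≡ 10, so v_1 = 10^{−1} = 10 (mod 11).
  i = 2 (α = 1): (1−6)(1−2)(1−8)(1−9) = (−5)·(−1)·(−7)·(−8) = 280 ≡ 5, so v_2 = 5^{−1} = 9 (mod 11).
  i = 3 (α = 2): (2−6)(2−1)(2−8)(2−9) = (−4)·1·(−6)·(−7) = −168 ≡ 8, so v_3 = 8^{−1} = 7 (mod 11).
  i = 4 (α = 8): (8−6)(8−1)(8−2)(8−9) = 2·7·6·(−1) = −84 ≡ 4, so v_4 = 4^{−1} = 3 (mod 11).
  i = 5 (α = 9): (9−6)(9−1)(9−2)(9−8) = 3·8·7·1 = 168 ≡ 3, so v_5 = 3^{−1} = 4 (mod 11).
  v = [10, 9, 7, 3, 4].
Step 2: syndromes of r = [7, 1, 4, 0, 3] (all sums mod 11).
  S_0 = Σ v_i r_i = 10·7 + 9·1 + 7·4 + 3·0 + 4·3 = 119 ≡ 9.
  S_1 = Σ v_i α_i r_i = 10·6·7 + 9·1·1 + 7·2·4 + 3·8·0 + 4·9·3 = 593 ≡ 10.
  α_i^2 mod 11 = [3, 1, 4, 9, 4].
  S_2 = Σ v_i α_i^2 r_i = 10·3·7 + 9·1·1 + 7·4·4 + 3·9·0 + 4·4·3 = 379 ≡ 5.
  S = (9, 10, 5) ≠ 0, so r is not a codeword (an error is present).
Step 3: locate the error. For a single error e at position i, S_ℓ = v_i·e·α_i^ℓ, so α_err = S_1/S_0.
  S_0^{−1} = 9^{−1} = 5 (mod 11), so α_err = 10·5 = 50 ≡ 6 = α_1. Error position i = 1.
  Consistency check: S_2/S_1 = 5·10 = 50 ≡ 6 = α_err ✓ (single-error assumption holds).
Step 4: error magnitude e = S_0/v_1 = S_0·∏_{j≠1}(α_1 − α_j) = 9·10 = 90 ≡ 2 (mod 11).
Step 5: correct position 1: c_1 = r_1 − e = 7 − 2 ≡ 5 (mod 11). Hence c = [5, 1, 4, 0, 3].
  Check: interpolating c through the α_i gives m(x) = 9 + 3·x (degree < 2) with m(α_i) = c_i for every i, so c is indeed a codeword.


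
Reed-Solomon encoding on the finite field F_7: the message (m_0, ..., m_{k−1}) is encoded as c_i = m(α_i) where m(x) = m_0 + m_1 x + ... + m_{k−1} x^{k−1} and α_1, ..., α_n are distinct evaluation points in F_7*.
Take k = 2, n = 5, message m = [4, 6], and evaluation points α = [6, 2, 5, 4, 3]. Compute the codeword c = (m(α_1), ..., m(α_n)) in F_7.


c = [5, 2, 6, 0, 1]

Message polynomial: m(x) = 4 + 6·x (mod 7).
For each evaluation point α_i, compute m(α_i) mod 7:
  α_1 = 6: Horner steps 6 → 5, so m(6) = 5.
  α_2 = 2: Horner steps 6 → 2, so m(2) = 2.
  α_3 = 5: Horner steps 6 → 6, so m(5) = 6.
  α_4 = 4: Horner steps 6 → 0, so m(4) = 0.
  α_5 = 3: Horner steps 6 → 1, so m(3) = 1.
Codeword c = [5, 2, 6, 0, 1] ∈ F_7^5.


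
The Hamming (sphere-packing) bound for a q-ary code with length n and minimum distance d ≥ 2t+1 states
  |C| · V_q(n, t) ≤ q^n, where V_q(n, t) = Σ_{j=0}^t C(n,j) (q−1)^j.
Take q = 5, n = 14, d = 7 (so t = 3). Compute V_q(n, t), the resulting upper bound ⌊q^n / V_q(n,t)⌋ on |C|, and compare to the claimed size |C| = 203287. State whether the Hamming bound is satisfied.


V_q(n, t) = 24809, q^n = 6103515625, Hamming bound = 246020, |C| = 203287 ≤ bound (satisfied).

Step 1: Compute V_q(n, t) = Σ_{j=0}^3 C(n, j) (q−1)^j.
  j = 0: C(14,0)·(4)^0 = 1·1 = 1.
  j = 1: C(14,1)·(4)^1 = 14·4 = 56.
  j = 2: C(14,2)·(4)^2 = 91·16 = 1456.
  j = 3: C(14,3)·(4)^3 = 364·64 = 23296.
  V_q(n, t) = 1 + 56 + 1456 + 23296 = 24809.
Step 2: q^n = 5^14 = 6103515625.
Step 3: Hamming bound ⌊q^n / V_q(n,t)⌋ = ⌊6103515625/24809⌋ = 246020.
Step 4: Compare |C| = 203287 to 246020: satisfied.
The claimed |C| lies below the Hamming bound.


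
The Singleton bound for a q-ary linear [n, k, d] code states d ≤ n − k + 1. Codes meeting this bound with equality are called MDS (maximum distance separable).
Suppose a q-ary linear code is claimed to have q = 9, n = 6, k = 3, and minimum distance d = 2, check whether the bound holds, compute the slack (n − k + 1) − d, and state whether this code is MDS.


Singleton RHS = n − k + 1 = 4, slack = 2, bound satisfied, not MDS.

Singleton bound: d ≤ n − k + 1.
Here n = 6, k = 3, so n − k + 1 = 4.
Given d = 2, check d ≤ 4: YES.
Slack = (n − k + 1) − d = 2.
The code is NOT MDS (slack = 2 > 0).
Description: the claimed parameters are [6, 3, 2]_9; such a code would be non-MDS.


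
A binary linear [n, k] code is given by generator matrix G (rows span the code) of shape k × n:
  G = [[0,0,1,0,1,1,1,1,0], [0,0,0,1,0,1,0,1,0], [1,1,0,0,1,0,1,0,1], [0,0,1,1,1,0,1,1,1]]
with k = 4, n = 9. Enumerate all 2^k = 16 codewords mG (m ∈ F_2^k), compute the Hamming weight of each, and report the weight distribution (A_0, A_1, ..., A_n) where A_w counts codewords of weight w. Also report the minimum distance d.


Weight distribution: A_0 = 1, A_2 = 1, A_3 = 2, A_4 = 2, A_5 = 6, A_6 = 3, A_8 = 1. Minimum distance d = 2.

Enumerate all 2^4 = 16 messages m ∈ F_2^4.
For each, compute codeword c = mG in F_2^9, then tally its weight.
  m = 0000 → c = 000000000, weight = 0.
  m = 1000 → c = 001011110, weight = 5.
  m = 0100 → c = 000101010, weight = 3.
  m = 1100 → c = 001110100, weight = 4.
  m = 0010 → c = 110010101, weight = 5.
  m = 1010 → c = 111001011, weight = 6.
  m = 0110 → c = 110111111, weight = 8.
  m = 1110 → c = 111100001, weight = 5.
  m = 0001 → c = 001110111, weight = 6.
  m = 1001 → c = 000101001, weight = 3.
  m = 0101 → c = 001011101, weight = 5.
  m = 1101 → c = 000000011, weight = 2.
  m = 0011 → c = 111100010, weight = 5.
  m = 1011 → c = 110111100, weight = 6.
  m = 0111 → c = 111001000, weight = 4.
  m = 1111 → c = 110010110, weight = 5.
Tally weights:
  weight 0: 1 codewords.
  weight 2: 1 codewords.
  weight 3: 2 codewords.
  weight 4: 2 codewords.
  weight 5: 6 codewords.
  weight 6: 3 codewords.
  weight 8: 1 codewords.
Minimum distance d = smallest w > 0 with A_w > 0 = 2.
Sanity: Σ A_w = 16 = 2^4 = 16 ✓.


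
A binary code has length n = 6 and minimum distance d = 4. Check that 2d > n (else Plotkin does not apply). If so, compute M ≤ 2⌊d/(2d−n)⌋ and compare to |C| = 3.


Plotkin bound M ≤ 4; given |C| = 3 ≤ bound (satisfied).

Check applicability: 2d = 8, n = 6.
2d − n = 2 > 0, so Plotkin applies.
Compute d/(2d−n) = 4/2 ≈ 2.0000.
⌊d/(2d−n)⌋ = 2.
Plotkin bound: M ≤ 2·2 = 4.
Given |C| = 3, check: satisfied.
This |C| is below the Plotkin bound.


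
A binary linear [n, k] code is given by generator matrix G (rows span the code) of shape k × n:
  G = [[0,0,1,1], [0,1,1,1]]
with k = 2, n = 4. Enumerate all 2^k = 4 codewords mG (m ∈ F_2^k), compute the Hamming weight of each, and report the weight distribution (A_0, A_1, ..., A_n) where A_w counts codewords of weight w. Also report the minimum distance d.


Weight distribution: A_0 = 1, A_1 = 1, A_2 = 1, A_3 = 1. Minimum distance d = 1.

Enumerate all 2^2 = 4 messages m ∈ F_2^2.
For each, compute codeword c = mG in F_2^4, then tally its weight.
  m = 00 → c = 0000, weight = 0.
  m = 10 → c = 0011, weight = 2.
  m = 01 → c = 0111, weight = 3.
  m = 11 → c = 0100, weight = 1.
Tally weights:
  weight 0: 1 codewords.
  weight 1: 1 codewords.
  weight 2: 1 codewords.
  weight 3: 1 codewords.
Minimum distance d = smallest w > 0 with A_w > 0 = 1.
Sanity: Σ A_w = 4 = 2^2 = 4 ✓.


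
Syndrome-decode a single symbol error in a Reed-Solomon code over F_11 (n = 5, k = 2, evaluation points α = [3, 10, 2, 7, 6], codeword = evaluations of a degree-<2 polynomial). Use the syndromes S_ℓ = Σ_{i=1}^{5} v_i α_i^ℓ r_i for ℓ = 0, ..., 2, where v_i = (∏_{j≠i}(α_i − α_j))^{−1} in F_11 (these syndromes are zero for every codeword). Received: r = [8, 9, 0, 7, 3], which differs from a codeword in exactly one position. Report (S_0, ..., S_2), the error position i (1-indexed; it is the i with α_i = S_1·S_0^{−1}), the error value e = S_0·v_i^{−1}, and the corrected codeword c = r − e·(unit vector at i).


S = (1, 6, 3), error at position 5, error magnitude e = 4, c = [8, 9, 0, 7, 10].

Step 1: column multipliers v_i = (∏_{j≠i}(α_i − α_j))^{−1} mod 11.
  i = 1 (α = 3): (3−10)(3−2)(3−7)(3−6) = (−7)·1·(−4)·(−3) = −84 ≡ 4, so v_1 = 4^{−1} = 3 (mod 11).
  i = 2 (α = 10): (10−3)(10−2)(10−7)(10−6) = 7·8·3·4 = 672 ≡ 1, so v_2 = 1^{−1} = 1 (mod 11).
  i = 3 (α = 2): (2−3)(2−10)(2−7)(2−6) = (−1)·(−8)·(−5)·(−4) = 160 ≡ 6, so v_3 = 6^{−1} = 2 (mod 11).
  i = 4 (α = 7): (7−3)(7−10)(7−2)(7−6) = 4·(−3)·5·1 = −60 ≡ 6, so v_4 = 6^{−1} = 2 (mod 11).
  i = 5 (α = 6): (6−3)(6−10)(6−2)(6−7) = 3·(−4)·4·(−1) = 48 ≡ 4, so v_5 = 4^{−1} = 3 (mod 11).
  v = [3, 1, 2, 2, 3].
Step 2: syndromes of r = [8, 9, 0, 7, 3] (all sums mod 11).
  S_0 = Σ v_i r_i = 3·8 + 1·9 + 2·0 + 2·7 + 3·3 = 56 ≡ 1.
  S_1 = Σ v_i α_i r_i = 3·3·8 + 1·10·9 + 2·2·0 + 2·7·7 + 3·6·3 = 314 ≡ 6.
  α_i^2 mod 11 = [9, 1, 4, 5, 3].
  S_2 = Σ v_i α_i^2 r_i = 3·9·8 + 1·1·9 + 2·4·0 + 2·5·7 + 3·3·3 = 322 ≡ 3.
  S = (1, 6, 3) ≠ 0, so r is not a codeword (an error is present).
Step 3: locate the error. For a single error e at position i, S_ℓ = v_i·e·α_i^ℓ, so α_err = S_1/S_0.
  S_0^{−1} = 1^{−1} = 1 (mod 11), so α_err = 6·1 = 6 ≡ 6 = α_5. Error position i = 5.
  Consistency check: S_2/S_1 = 3·2 = 6 ≡ 6 = α_err ✓ (single-error assumption holds).
Step 4: error magnitude e = S_0/v_5 = S_0·∏_{j≠5}(α_5 − α_j) = 1·4 = 4 ≡ 4 (mod 11).
Step 5: correct position 5: c_5 = r_5 − e = 3 − 4 ≡ 10 (mod 11). Hence c = [8, 9, 0, 7, 10].
  Check: interpolating c through the α_i gives m(x) = 6 + 8·x (degree < 2) with m(α_i) = c_i for every i, so c is indeed a codeword.


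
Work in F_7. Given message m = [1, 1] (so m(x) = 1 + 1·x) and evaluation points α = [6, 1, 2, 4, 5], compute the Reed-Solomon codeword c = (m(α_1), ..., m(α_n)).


c = [0, 2, 3, 5, 6]

Message polynomial: m(x) = 1 + 1·x (mod 7).
For each evaluation point α_i, compute m(α_i) mod 7:
  α_1 = 6: Horner steps 1 → 0, so m(6) = 0.
  α_2 = 1: Horner steps 1 → 2, so m(1) = 2.
  α_3 = 2: Horner steps 1 → 3, so m(2) = 3.
  α_4 = 4: Horner steps 1 → 5, so m(4) = 5.
  α_5 = 5: Horner steps 1 → 6, so m(5) = 6.
Codeword c = [0, 2, 3, 5, 6] ∈ F_7^5.


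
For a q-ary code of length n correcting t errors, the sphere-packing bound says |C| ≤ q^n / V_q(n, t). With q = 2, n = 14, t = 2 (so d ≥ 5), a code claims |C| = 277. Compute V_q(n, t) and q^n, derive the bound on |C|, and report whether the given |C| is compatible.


V_q(n, t) = 106, q^n = 16384, Hamming bound = 154, |C| = 277 > bound (violated).

Step 1: Compute V_q(n, t) = Σ_{j=0}^2 C(n, j) (q−1)^j.
  j = 0: C(14,0)·(1)^0 = 1·1 = 1.
  j = 1: C(14,1)·(1)^1 = 14·1 = 14.
  j = 2: C(14,2)·(1)^2 = 91·1 = 91.
  V_q(n, t) = 1 + 14 + 91 = 106.
Step 2: q^n = 2^14 = 16384.
Step 3: Hamming bound ⌊q^n / V_q(n,t)⌋ = ⌊16384/106⌋ = 154.
Step 4: Compare |C| = 277 to 154: violated.
The claimed |C| lies above the Hamming bound, so no 2-ary code of length 14 with d ≥ 5 can have 277 codewords.


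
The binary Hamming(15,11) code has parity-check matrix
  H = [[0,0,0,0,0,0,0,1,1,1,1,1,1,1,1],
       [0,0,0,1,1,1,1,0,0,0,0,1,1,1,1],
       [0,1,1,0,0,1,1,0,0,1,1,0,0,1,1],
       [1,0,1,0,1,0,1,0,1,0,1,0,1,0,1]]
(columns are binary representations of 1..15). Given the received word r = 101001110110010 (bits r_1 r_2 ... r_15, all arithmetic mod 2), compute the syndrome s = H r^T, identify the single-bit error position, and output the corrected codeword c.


s = (0, 1, 0, 0)^T, error position = 4, corrected codeword c = 101101110110010

Compute s = H r^T mod 2 one row at a time:
  s_1 = 1 + 0 + 1 + 1 + 0 + 0 + 1 + 0 = 4 ≡ 0 (mod 2).
  s_2 = 0 + 0 + 1 + 1 + 0 + 0 + 1 + 0 = 3 ≡ 1 (mod 2).
  s_3 = 0 + 1 + 1 + 1 + 1 + 1 + 1 + 0 = 6 ≡ 0 (mod 2).
  s_4 = 1 + 1 + 0 + 1 + 0 + 1 + 0 + 0 = 4 ≡ 0 (mod 2).
s = (0, 1, 0, 0)^T — this equals column 4 of H (binary 0100), so error is at position 4.
Correct: flip bit 4 of r = 101001110110010 to get c = 101101110110010.


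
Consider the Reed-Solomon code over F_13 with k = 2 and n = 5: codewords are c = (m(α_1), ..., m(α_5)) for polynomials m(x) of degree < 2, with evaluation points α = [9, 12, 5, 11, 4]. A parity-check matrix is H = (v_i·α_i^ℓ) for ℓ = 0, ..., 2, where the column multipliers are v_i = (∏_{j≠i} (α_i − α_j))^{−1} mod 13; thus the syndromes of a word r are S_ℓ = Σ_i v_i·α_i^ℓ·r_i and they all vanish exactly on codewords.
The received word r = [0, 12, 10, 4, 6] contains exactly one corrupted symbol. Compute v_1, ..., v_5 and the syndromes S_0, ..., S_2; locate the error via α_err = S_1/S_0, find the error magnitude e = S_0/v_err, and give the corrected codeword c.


S = (5, 3, 7), error at position 4, error magnitude e = 9, c = [0, 12, 10, 8, 6].

Step 1: column multipliers v_i = (∏_{j≠i}(α_i − α_j))^{−1} mod 13.
  i = 1 (α = 9): (9−12)(9−5)(9−11)(9−4) = (−3)·4·(−2)·5 = 120 ≡ 3, so v_1 = 3^{−1} = 9 (mod 13).
  i = 2 (α = 12): (12−9)(12−5)(12−11)(12−4) = 3·7·1·8 = 168 ≡ 12, so v_2 = 12^{−1} = 12 (mod 13).
  i = 3 (α = 5): (5−9)(5−12)(5−11)(5−4) = (−4)·(−7)·(−6)·1 = −168 ≡ 1, so v_3 = 1^{−1} = 1 (mod 13).
  i = 4 (α = 11): (11−9)(11−12)(11−5)(11−4) = 2·(−1)·6·7 = −84 ≡ 7, so v_4 = 7^{−1} = 2 (mod 13).
  i = 5 (α = 4): (4−9)(4−12)(4−5)(4−11) = (−5)·(−8)·(−1)·(−7) = 280 ≡ 7, so v_5 = 7^{−1} = 2 (mod 13).
  v = [9, 12, 1, 2, 2].
Step 2: syndromes of r = [0, 12, 10, 4, 6] (all sums mod 13).
  S_0 = Σ v_i r_i = 9·0 + 12·12 + 1·10 + 2·4 + 2·6 = 174 ≡ 5.
  S_1 = Σ v_i α_i r_i = 9·9·0 + 12·12·12 + 1·5·10 + 2·11·4 + 2·4·6 = 1914 ≡ 3.
  α_i^2 mod 13 = [3, 1, 12, 4, 3].
  S_2 = Σ v_i α_i^2 r_i = 9·3·0 + 12·1·12 + 1·12·10 + 2·4·4 + 2·3·6 = 332 ≡ 7.
  S = (5, 3, 7) ≠ 0, so r is not a codeword (an error is present).
Step 3: locate the error. For a single error e at position i, S_ℓ = v_i·e·α_i^ℓ, so α_err = S_1/S_0.
  S_0^{−1} = 5^{−1} = 8 (mod 13), so α_err = 3·8 = 24 ≡ 11 = α_4. Error position i = 4.
  Consistency check: S_2/S_1 = 7·9 = 63 ≡ 11 = α_err ✓ (single-error assumption holds).
Step 4: error magnitude e = S_0/v_4 = S_0·∏_{j≠4}(α_4 − α_j) = 5·7 = 35 ≡ 9 (mod 13).
Step 5: correct position 4: c_4 = r_4 − e = 4 − 9 ≡ 8 (mod 13). Hence c = [0, 12, 10, 8, 6].
  Check: interpolating c through the α_i gives m(x) = 3 + 4·x (degree < 2) with m(α_i) = c_i for every i, so c is indeed a codeword.


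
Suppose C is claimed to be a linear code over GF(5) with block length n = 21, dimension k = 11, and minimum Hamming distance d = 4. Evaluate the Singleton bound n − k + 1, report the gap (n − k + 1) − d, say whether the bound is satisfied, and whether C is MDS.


Singleton RHS = n − k + 1 = 11, slack = 7, bound satisfied, not MDS.

Singleton bound: d ≤ n − k + 1.
Here n = 21, k = 11, so n − k + 1 = 11.
Given d = 4, check d ≤ 11: YES.
Slack = (n − k + 1) − d = 7.
The code is NOT MDS (slack = 7 > 0).
Description: the claimed parameters are [21, 11, 4]_5; such a code would be non-MDS.


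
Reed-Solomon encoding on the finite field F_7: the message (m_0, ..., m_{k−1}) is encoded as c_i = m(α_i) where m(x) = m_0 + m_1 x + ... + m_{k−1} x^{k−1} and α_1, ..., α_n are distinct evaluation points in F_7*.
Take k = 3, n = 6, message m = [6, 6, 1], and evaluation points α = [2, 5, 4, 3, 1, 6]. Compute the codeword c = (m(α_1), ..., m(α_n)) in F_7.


c = [1, 5, 4, 5, 6, 1]

Message polynomial: m(x) = 6 + 6·x + 1·x^2 (mod 7).
For each evaluation point α_i, compute m(α_i) mod 7:
  α_1 = 2: Horner steps 1 → 1 → 1, so m(2) = 1.
  α_2 = 5: Horner steps 1 → 4 → 5, so m(5) = 5.
  α_3 = 4: Horner steps 1 → 3 → 4, so m(4) = 4.
  α_4 = 3: Horner steps 1 → 2 → 5, so m(3) = 5.
  α_5 = 1: Horner steps 1 → 0 → 6, so m(1) = 6.
  α_6 = 6: Horner steps 1 → 5 → 1, so m(6) = 1.
Codeword c = [1, 5, 4, 5, 6, 1] ∈ F_7^6.


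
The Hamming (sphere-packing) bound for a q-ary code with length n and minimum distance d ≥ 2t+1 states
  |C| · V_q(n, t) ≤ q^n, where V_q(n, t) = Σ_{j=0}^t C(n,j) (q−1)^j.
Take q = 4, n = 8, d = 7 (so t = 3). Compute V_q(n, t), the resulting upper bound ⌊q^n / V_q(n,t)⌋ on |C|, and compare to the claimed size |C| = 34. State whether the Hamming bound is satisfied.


V_q(n, t) = 1789, q^n = 65536, Hamming bound = 36, |C| = 34 ≤ bound (satisfied).

Step 1: Compute V_q(n, t) = Σ_{j=0}^3 C(n, j) (q−1)^j.
  j = 0: C(8,0)·(3)^0 = 1·1 = 1.
  j = 1: C(8,1)·(3)^1 = 8·3 = 24.
  j = 2: C(8,2)·(3)^2 = 28·9 = 252.
  j = 3: C(8,3)·(3)^3 = 56·27 = 1512.
  V_q(n, t) = 1 + 24 + 252 + 1512 = 1789.
Step 2: q^n = 4^8 = 65536.
Step 3: Hamming bound ⌊q^n / V_q(n,t)⌋ = ⌊65536/1789⌋ = 36.
Step 4: Compare |C| = 34 to 36: satisfied.
The claimed |C| lies below the Hamming bound.


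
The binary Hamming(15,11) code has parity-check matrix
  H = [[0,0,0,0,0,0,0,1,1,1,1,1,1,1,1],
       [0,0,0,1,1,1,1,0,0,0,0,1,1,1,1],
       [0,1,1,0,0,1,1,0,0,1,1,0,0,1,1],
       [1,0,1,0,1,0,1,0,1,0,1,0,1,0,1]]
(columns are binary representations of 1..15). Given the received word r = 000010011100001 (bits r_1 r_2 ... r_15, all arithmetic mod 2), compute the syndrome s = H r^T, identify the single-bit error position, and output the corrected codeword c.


s = (0, 0, 0, 1)^T, error position = 1, corrected codeword c = 100010011100001

Compute s = H r^T mod 2 one row at a time:
  s_1 = 1 + 1 + 1 + 0 + 0 + 0 + 0 + 1 = 4 ≡ 0 (mod 2).
  s_2 = 0 + 1 + 0 + 0 + 0 + 0 + 0 + 1 = 2 ≡ 0 (mod 2).
  s_3 = 0 + 0 + 0 + 0 + 1 + 0 + 0 + 1 = 2 ≡ 0 (mod 2).
  s_4 = 0 + 0 + 1 + 0 + 1 + 0 + 0 + 1 = 3 ≡ 1 (mod 2).
s = (0, 0, 0, 1)^T — this equals column 1 of H (binary 0001), so error is at position 1.
Correct: flip bit 1 of r = 000010011100001 to get c = 100010011100001.


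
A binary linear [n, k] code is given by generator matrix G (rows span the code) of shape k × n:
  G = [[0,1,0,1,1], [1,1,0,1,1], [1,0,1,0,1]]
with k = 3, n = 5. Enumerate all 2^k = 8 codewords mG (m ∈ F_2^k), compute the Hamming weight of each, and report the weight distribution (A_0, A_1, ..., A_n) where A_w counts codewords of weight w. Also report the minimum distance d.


Weight distribution: A_0 = 1, A_1 = 1, A_2 = 1, A_3 = 3, A_4 = 2. Minimum distance d = 1.

Enumerate all 2^3 = 8 messages m ∈ F_2^3.
For each, compute codeword c = mG in F_2^5, then tally its weight.
  m = 000 → c = 00000, weight = 0.
  m = 100 → c = 01011, weight = 3.
  m = 010 → c = 11011, weight = 4.
  m = 110 → c = 10000, weight = 1.
  m = 001 → c = 10101, weight = 3.
  m = 101 → c = 11110, weight = 4.
  m = 011 → c = 01110, weight = 3.
  m = 111 → c = 00101, weight = 2.
Tally weights:
  weight 0: 1 codewords.
  weight 1: 1 codewords.
  weight 2: 1 codewords.
  weight 3: 3 codewords.
  weight 4: 2 codewords.
Minimum distance d = smallest w > 0 with A_w > 0 = 1.
Sanity: Σ A_w = 8 = 2^3 = 8 ✓.


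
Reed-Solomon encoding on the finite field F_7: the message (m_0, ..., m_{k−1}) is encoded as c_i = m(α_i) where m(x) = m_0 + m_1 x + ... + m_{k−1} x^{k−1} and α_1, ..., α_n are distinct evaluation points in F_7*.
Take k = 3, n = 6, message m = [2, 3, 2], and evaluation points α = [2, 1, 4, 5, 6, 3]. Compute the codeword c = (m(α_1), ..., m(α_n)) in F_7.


c = [2, 0, 4, 4, 1, 1]

Message polynomial: m(x) = 2 + 3·x + 2·x^2 (mod 7).
For each evaluation point α_i, compute m(α_i) mod 7:
  α_1 = 2: Horner steps 2 → 0 → 2, so m(2) = 2.
  α_2 = 1: Horner steps 2 → 5 → 0, so m(1) = 0.
  α_3 = 4: Horner steps 2 → 4 → 4, so m(4) = 4.
  α_4 = 5: Horner steps 2 → 6 → 4, so m(5) = 4.
  α_5 = 6: Horner steps 2 → 1 → 1, so m(6) = 1.
  α_6 = 3: Horner steps 2 → 2 → 1, so m(3) = 1.
Codeword c = [2, 0, 4, 4, 1, 1] ∈ F_7^6.


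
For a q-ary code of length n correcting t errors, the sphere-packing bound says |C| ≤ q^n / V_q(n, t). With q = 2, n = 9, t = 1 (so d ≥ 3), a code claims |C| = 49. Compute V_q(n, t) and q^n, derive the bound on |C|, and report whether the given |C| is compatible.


V_q(n, t) = 10, q^n = 512, Hamming bound = 51, |C| = 49 ≤ bound (satisfied).

Step 1: Compute V_q(n, t) = Σ_{j=0}^1 C(n, j) (q−1)^j.
  j = 0: C(9,0)·(1)^0 = 1·1 = 1.
  j = 1: C(9,1)·(1)^1 = 9·1 = 9.
  V_q(n, t) = 1 + 9 = 10.
Step 2: q^n = 2^9 = 512.
Step 3: Hamming bound ⌊q^n / V_q(n,t)⌋ = ⌊512/10⌋ = 51.
Step 4: Compare |C| = 49 to 51: satisfied.
The claimed |C| lies below the Hamming bound.


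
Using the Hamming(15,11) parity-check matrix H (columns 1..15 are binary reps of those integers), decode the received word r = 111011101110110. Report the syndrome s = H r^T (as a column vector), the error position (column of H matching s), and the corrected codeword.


s = (1, 1, 1, 1)^T, error position = 15, corrected codeword c = 111011101110111

Compute s = H r^T mod 2 one row at a time:
  s_1 = 0 + 1 + 1 + 1 + 0 + 1 + 1 + 0 = 5 ≡ 1 (mod 2).
  s_2 = 0 + 1 + 1 + 1 + 0 + 1 + 1 + 0 = 5 ≡ 1 (mod 2).
  s_3 = 1 + 1 + 1 + 1 + 1 + 1 + 1 + 0 = 7 ≡ 1 (mod 2).
  s_4 = 1 + 1 + 1 + 1 + 1 + 1 + 1 + 0 = 7 ≡ 1 (mod 2).
s = (1, 1, 1, 1)^T — this equals column 15 of H (binary 1111), so error is at position 15.
Correct: flip bit 15 of r = 111011101110110 to get c = 111011101110111.


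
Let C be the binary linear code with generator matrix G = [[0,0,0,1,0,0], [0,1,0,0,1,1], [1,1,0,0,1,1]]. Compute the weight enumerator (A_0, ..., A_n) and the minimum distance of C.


Weight distribution: A_0 = 1, A_1 = 2, A_2 = 1, A_3 = 1, A_4 = 2, A_5 = 1. Minimum distance d = 1.

Enumerate all 2^3 = 8 messages m ∈ F_2^3.
For each, compute codeword c = mG in F_2^6, then tally its weight.
  m = 000 → c = 000000, weight = 0.
  m = 100 → c = 000100, weight = 1.
  m = 010 → c = 010011, weight = 3.
  m = 110 → c = 010111, weight = 4.
  m = 001 → c = 110011, weight = 4.
  m = 101 → c = 110111, weight = 5.
  m = 011 → c = 100000, weight = 1.
  m = 111 → c = 100100, weight = 2.
Tally weights:
  weight 0: 1 codewords.
  weight 1: 2 codewords.
  weight 2: 1 codewords.
  weight 3: 1 codewords.
  weight 4: 2 codewords.
  weight 5: 1 codewords.
Minimum distance d = smallest w > 0 with A_w > 0 = 1.
Sanity: Σ A_w = 8 = 2^3 = 8 ✓.


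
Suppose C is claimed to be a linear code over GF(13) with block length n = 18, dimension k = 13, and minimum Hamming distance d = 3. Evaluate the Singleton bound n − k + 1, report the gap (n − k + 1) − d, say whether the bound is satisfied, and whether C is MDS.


Singleton RHS = n − k + 1 = 6, slack = 3, bound satisfied, not MDS.

Singleton bound: d ≤ n − k + 1.
Here n = 18, k = 13, so n − k + 1 = 6.
Given d = 3, check d ≤ 6: YES.
Slack = (n − k + 1) − d = 3.
The code is NOT MDS (slack = 3 > 0).
Description: the claimed parameters are [18, 13, 3]_13; such a code would be non-MDS.


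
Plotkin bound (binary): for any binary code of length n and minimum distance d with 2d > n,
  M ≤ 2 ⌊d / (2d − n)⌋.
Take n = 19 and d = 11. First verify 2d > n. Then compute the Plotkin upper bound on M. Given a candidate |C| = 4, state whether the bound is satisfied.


Plotkin bound M ≤ 6; given |C| = 4 ≤ bound (satisfied).

Check applicability: 2d = 22, n = 19.
2d − n = 3 > 0, so Plotkin applies.
Compute d/(2d−n) = 11/3 ≈ 3.6667.
⌊d/(2d−n)⌋ = 3.
Plotkin bound: M ≤ 2·3 = 6.
Given |C| = 4, check: satisfied.
This |C| is below the Plotkin bound.


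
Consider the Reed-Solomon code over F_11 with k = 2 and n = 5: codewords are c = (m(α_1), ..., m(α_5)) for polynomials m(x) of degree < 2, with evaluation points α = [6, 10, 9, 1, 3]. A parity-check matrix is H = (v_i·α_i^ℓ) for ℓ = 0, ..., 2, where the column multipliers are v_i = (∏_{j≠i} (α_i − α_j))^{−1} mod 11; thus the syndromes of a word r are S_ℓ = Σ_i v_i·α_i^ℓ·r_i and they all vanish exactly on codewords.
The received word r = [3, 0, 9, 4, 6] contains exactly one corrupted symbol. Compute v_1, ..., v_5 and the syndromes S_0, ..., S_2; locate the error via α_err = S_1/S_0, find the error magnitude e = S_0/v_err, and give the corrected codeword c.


S = (9, 5, 4), error at position 5, error magnitude e = 9, c = [3, 0, 9, 4, 8].

Step 1: column multipliers v_i = (∏_{j≠i}(α_i − α_j))^{−1} mod 11.
  i = 1 (α = 6): (6−10)(6−9)(6−1)(6−3) = (−4)·(−3)·5·3 = 180 ≡ 4, so v_1 = 4^{−1} = 3 (mod 11).
  i = 2 (α = 10): (10−6)(10−9)(10−1)(10−3) = 4·1·9·7 = 252 ≡ 10, so v_2 = 10^{−1} = 10 (mod 11).
  i = 3 (α = 9): (9−6)(9−10)(9−1)(9−3) = 3·(−1)·8·6 = −144 ≡ 10, so v_3 = 10^{−1} = 10 (mod 11).
  i = 4 (α = 1): (1−6)(1−10)(1−9)(1−3) = (−5)·(−9)·(−8)·(−2) = 720 ≡ 5, so v_4 = 5^{−1} = 9 (mod 11).
  i = 5 (α = 3): (3−6)(3−10)(3−9)(3−1) = (−3)·(−7)·(−6)·2 = −252 ≡ 1, so v_5 = 1^{−1} = 1 (mod 11).
  v = [3, 10, 10, 9, 1].
Step 2: syndromes of r = [3, 0, 9, 4, 6] (all sums mod 11).
  S_0 = Σ v_i r_i = 3·3 + 10·0 + 10·9 + 9·4 + 1·6 = 141 ≡ 9.
  S_1 = Σ v_i α_i r_i = 3·6·3 + 10·10·0 + 10·9·9 + 9·1·4 + 1·3·6 = 918 ≡ 5.
  α_i^2 mod 11 = [3, 1, 4, 1, 9].
  S_2 = Σ v_i α_i^2 r_i = 3·3·3 + 10·1·0 + 10·4·9 + 9·1·4 + 1·9·6 = 477 ≡ 4.
  S = (9, 5, 4) ≠ 0, so r is not a codeword (an error is present).
Step 3: locate the error. For a single error e at position i, S_ℓ = v_i·e·α_i^ℓ, so α_err = S_1/S_0.
  S_0^{−1} = 9^{−1} = 5 (mod 11), so α_err = 5·5 = 25 ≡ 3 = α_5. Error position i = 5.
  Consistency check: S_2/S_1 = 4·9 = 36 ≡ 3 = α_err ✓ (single-error assumption holds).
Step 4: error magnitude e = S_0/v_5 = S_0·∏_{j≠5}(α_5 − α_j) = 9·1 = 9 ≡ 9 (mod 11).
Step 5: correct position 5: c_5 = r_5 − e = 6 − 9 ≡ 8 (mod 11). Hence c = [3, 0, 9, 4, 8].
  Check: interpolating c through the α_i gives m(x) = 2 + 2·x (degree < 2) with m(α_i) = c_i for every i, so c is indeed a codeword.


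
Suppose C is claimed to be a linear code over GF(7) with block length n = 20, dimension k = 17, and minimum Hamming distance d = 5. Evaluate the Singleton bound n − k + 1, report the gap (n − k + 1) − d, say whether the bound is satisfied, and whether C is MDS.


Singleton RHS = n − k + 1 = 4, slack = -1, bound violated (no such code; not MDS).

Singleton bound: d ≤ n − k + 1.
Here n = 20, k = 17, so n − k + 1 = 4.
Given d = 5, check d ≤ 4: NO.
Slack = (n − k + 1) − d = -1.
The slack is negative: d = 5 exceeds n − k + 1 = 4 by 1, so the Singleton bound is violated and no linear [20, 17, 5]_7 code can exist. In particular it is not MDS (MDS requires d = n − k + 1 exactly).
Description: the claimed parameters are [20, 17, 5]_7; such a code would be impossible (violates the Singleton bound).


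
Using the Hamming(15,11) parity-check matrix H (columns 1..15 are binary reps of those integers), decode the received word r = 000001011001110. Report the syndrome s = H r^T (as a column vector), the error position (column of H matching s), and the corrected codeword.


s = (1, 0, 0, 0)^T, error position = 8, corrected codeword c = 000001001001110

Compute s = H r^T mod 2 one row at a time:
  s_1 = 1 + 1 + 0 + 0 + 1 + 1 + 1 + 0 = 5 ≡ 1 (mod 2).
  s_2 = 0 + 0 + 1 + 0 + 1 + 1 + 1 + 0 = 4 ≡ 0 (mod 2).
  s_3 = 0 + 0 + 1 + 0 + 0 + 0 + 1 + 0 = 2 ≡ 0 (mod 2).
  s_4 = 0 + 0 + 0 + 0 + 1 + 0 + 1 + 0 = 2 ≡ 0 (mod 2).
s = (1, 0, 0, 0)^T — this equals column 8 of H (binary 1000), so error is at position 8.
Correct: flip bit 8 of r = 000001011001110 to get c = 000001001001110.


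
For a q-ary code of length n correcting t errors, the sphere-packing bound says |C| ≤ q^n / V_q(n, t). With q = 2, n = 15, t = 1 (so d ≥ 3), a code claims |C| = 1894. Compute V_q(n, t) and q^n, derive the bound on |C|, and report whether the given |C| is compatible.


V_q(n, t) = 16, q^n = 32768, Hamming bound = 2048, |C| = 1894 ≤ bound (satisfied).

Step 1: Compute V_q(n, t) = Σ_{j=0}^1 C(n, j) (q−1)^j.
  j = 0: C(15,0)·(1)^0 = 1·1 = 1.
  j = 1: C(15,1)·(1)^1 = 15·1 = 15.
  V_q(n, t) = 1 + 15 = 16.
Step 2: q^n = 2^15 = 32768.
Step 3: Hamming bound ⌊q^n / V_q(n,t)⌋ = ⌊32768/16⌋ = 2048.
Step 4: Compare |C| = 1894 to 2048: satisfied.
The claimed |C| lies below the Hamming bound.


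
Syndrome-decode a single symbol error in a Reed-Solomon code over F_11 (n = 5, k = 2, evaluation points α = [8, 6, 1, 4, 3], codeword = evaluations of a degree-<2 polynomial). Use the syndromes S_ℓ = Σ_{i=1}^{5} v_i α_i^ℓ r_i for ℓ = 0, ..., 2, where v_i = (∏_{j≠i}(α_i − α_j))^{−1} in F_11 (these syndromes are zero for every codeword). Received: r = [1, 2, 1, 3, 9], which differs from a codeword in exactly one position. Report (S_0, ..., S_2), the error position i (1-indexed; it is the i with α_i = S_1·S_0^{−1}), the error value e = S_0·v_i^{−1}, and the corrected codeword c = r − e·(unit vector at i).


S = (2, 2, 2), error at position 3, error magnitude e = 2, c = [1, 2, 10, 3, 9].

Step 1: column multipliers v_i = (∏_{j≠i}(α_i − α_j))^{−1} mod 11.
  i = 1 (α = 8): (8−6)(8−1)(8−4)(8−3) = 2·7·4·5 = 280 ≡ 5, so v_1 = 5^{−1} = 9 (mod 11).
  i = 2 (α = 6): (6−8)(6−1)(6−4)(6−3) = (−2)·5·2·3 = −60 ≡ 6, so v_2 = 6^{−1} = 2 (mod 11).
  i = 3 (α = 1): (1−8)(1−6)(1−4)(1−3) = (−7)·(−5)·(−3)·(−2) = 210 ≡ 1, so v_3 = 1^{−1} = 1 (mod 11).
  i = 4 (α = 4): (4−8)(4−6)(4−1)(4−3) = (−4)·(−2)·3·1 = 24 ≡ 2, so v_4 = 2^{−1} = 6 (mod 11).
  i = 5 (α = 3): (3−8)(3−6)(3−1)(3−4) = (−5)·(−3)·2·(−1) = −30 ≡ 3, so v_5 = 3^{−1} = 4 (mod 11).
  v = [9, 2, 1, 6, 4].
Step 2: syndromes of r = [1, 2, 1, 3, 9] (all sums mod 11).
  S_0 = Σ v_i r_i = 9·1 + 2·2 + 1·1 + 6·3 + 4·9 = 68 ≡ 2.
  S_1 = Σ v_i α_i r_i = 9·8·1 + 2·6·2 + 1·1·1 + 6·4·3 + 4·3·9 = 277 ≡ 2.
  α_i^2 mod 11 = [9, 3, 1, 5, 9].
  S_2 = Σ v_i α_i^2 r_i = 9·9·1 + 2·3·2 + 1·1·1 + 6·5·3 + 4·9·9 = 508 ≡ 2.
  S = (2, 2, 2) ≠ 0, so r is not a codeword (an error is present).
Step 3: locate the error. For a single error e at position i, S_ℓ = v_i·e·α_i^ℓ, so α_err = S_1/S_0.
  S_0^{−1} = 2^{−1} = 6 (mod 11), so α_err = 2·6 = 12 ≡ 1 = α_3. Error position i = 3.
  Consistency check: S_2/S_1 = 2·6 = 12 ≡ 1 = α_err ✓ (single-error assumption holds).
Step 4: error magnitude e = S_0/v_3 = S_0·∏_{j≠3}(α_3 − α_j) = 2·1 = 2 ≡ 2 (mod 11).
Step 5: correct position 3: c_3 = r_3 − e = 1 − 2 ≡ 10 (mod 11). Hence c = [1, 2, 10, 3, 9].
  Check: interpolating c through the α_i gives m(x) = 5 + 5·x (degree < 2) with m(α_i) = c_i for every i, so c is indeed a codeword.


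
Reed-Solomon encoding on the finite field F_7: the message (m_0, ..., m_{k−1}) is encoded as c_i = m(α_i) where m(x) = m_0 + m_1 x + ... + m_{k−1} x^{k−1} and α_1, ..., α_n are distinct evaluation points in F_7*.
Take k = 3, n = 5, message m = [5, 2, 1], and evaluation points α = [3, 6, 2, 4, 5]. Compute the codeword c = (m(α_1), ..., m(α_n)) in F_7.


c = [6, 4, 6, 1, 5]

Message polynomial: m(x) = 5 + 2·x + 1·x^2 (mod 7).
For each evaluation point α_i, compute m(α_i) mod 7:
  α_1 = 3: Horner steps 1 → 5 → 6, so m(3) = 6.
  α_2 = 6: Horner steps 1 → 1 → 4, so m(6) = 4.
  α_3 = 2: Horner steps 1 → 4 → 6, so m(2) = 6.
  α_4 = 4: Horner steps 1 → 6 → 1, so m(4) = 1.
  α_5 = 5: Horner steps 1 → 0 → 5, so m(5) = 5.
Codeword c = [6, 4, 6, 1, 5] ∈ F_7^5.


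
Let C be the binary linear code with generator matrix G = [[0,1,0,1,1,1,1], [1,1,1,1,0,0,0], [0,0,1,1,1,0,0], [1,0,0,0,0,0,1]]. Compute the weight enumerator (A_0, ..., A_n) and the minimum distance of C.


Weight distribution: A_0 = 1, A_2 = 2, A_3 = 4, A_4 = 5, A_5 = 4. Minimum distance d = 2.

Enumerate all 2^4 = 16 messages m ∈ F_2^4.
For each, compute codeword c = mG in F_2^7, then tally its weight.
  m = 0000 → c = 0000000, weight = 0.
  m = 1000 → c = 0101111, weight = 5.
  m = 0100 → c = 1111000, weight = 4.
  m = 1100 → c = 1010111, weight = 5.
  m = 0010 → c = 0011100, weight = 3.
  m = 1010 → c = 0110011, weight = 4.
  m = 0110 → c = 1100100, weight = 3.
  m = 1110 → c = 1001011, weight = 4.
  m = 0001 → c = 1000001, weight = 2.
  m = 1001 → c = 1101110, weight = 5.
  m = 0101 → c = 0111001, weight = 4.
  m = 1101 → c = 0010110, weight = 3.
  m = 0011 → c = 1011101, weight = 5.
  m = 1011 → c = 1110010, weight = 4.
  m = 0111 → c = 0100101, weight = 3.
  m = 1111 → c = 0001010, weight = 2.
Tally weights:
  weight 0: 1 codewords.
  weight 2: 2 codewords.
  weight 3: 4 codewords.
  weight 4: 5 codewords.
  weight 5: 4 codewords.
Minimum distance d = smallest w > 0 with A_w > 0 = 2.
Sanity: Σ A_w = 16 = 2^4 = 16 ✓.


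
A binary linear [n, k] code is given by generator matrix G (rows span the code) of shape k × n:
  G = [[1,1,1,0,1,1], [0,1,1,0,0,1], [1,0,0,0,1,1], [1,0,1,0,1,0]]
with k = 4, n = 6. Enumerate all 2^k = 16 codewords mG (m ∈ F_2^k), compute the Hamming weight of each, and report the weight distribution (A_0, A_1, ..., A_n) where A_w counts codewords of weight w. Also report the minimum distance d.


Weight distribution: A_0 = 1, A_1 = 3, A_2 = 4, A_3 = 4, A_4 = 3, A_5 = 1. Minimum distance d = 1.

Enumerate all 2^4 = 16 messages m ∈ F_2^4.
For each, compute codeword c = mG in F_2^6, then tally its weight.
  m = 0000 → c = 000000, weight = 0.
  m = 1000 → c = 111011, weight = 5.
  m = 0100 → c = 011001, weight = 3.
  m = 1100 → c = 100010, weight = 2.
  m = 0010 → c = 100011, weight = 3.
  m = 1010 → c = 011000, weight = 2.
  m = 0110 → c = 111010, weight = 4.
  m = 1110 → c = 000001, weight = 1.
  m = 0001 → c = 101010, weight = 3.
  m = 1001 → c = 010001, weight = 2.
  m = 0101 → c = 110011, weight = 4.
  m = 1101 → c = 001000, weight = 1.
  m = 0011 → c = 001001, weight = 2.
  m = 1011 → c = 110010, weight = 3.
  m = 0111 → c = 010000, weight = 1.
  m = 1111 → c = 101011, weight = 4.
Tally weights:
  weight 0: 1 codewords.
  weight 1: 3 codewords.
  weight 2: 4 codewords.
  weight 3: 4 codewords.
  weight 4: 3 codewords.
  weight 5: 1 codewords.
Minimum distance d = smallest w > 0 with A_w > 0 = 1.
Sanity: Σ A_w = 16 = 2^4 = 16 ✓.
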